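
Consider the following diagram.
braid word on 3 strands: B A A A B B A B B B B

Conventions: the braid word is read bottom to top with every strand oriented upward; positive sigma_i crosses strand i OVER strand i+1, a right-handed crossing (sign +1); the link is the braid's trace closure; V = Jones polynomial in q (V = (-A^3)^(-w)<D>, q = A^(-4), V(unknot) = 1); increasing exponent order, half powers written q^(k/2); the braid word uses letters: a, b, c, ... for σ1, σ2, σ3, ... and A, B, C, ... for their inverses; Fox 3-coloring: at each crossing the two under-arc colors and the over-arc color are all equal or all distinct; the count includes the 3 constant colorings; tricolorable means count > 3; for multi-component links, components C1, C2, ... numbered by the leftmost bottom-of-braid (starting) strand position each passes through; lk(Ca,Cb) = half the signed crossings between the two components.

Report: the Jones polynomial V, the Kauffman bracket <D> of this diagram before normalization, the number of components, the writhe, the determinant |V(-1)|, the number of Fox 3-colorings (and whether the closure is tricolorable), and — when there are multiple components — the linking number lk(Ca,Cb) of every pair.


Jones polynomial: V(q) = q^(-25/2) - q^(-23/2) + q^(-21/2) - q^(-19/2) - q^(-13/2) - q^(-9/2)
<D> = A^-15 + A^-7 + A^5 - A^9 + A^13 - A^17; writhe -11
components 2, writhe -11 (11 crossings)
linking number lk(C1,C2) = -3
3-colorings: 3 of 3^11, det 2 — not tricolorable
note: w = -11 (over 11 crossings) is diagram-only; (-A^3)^(11) removes it from V


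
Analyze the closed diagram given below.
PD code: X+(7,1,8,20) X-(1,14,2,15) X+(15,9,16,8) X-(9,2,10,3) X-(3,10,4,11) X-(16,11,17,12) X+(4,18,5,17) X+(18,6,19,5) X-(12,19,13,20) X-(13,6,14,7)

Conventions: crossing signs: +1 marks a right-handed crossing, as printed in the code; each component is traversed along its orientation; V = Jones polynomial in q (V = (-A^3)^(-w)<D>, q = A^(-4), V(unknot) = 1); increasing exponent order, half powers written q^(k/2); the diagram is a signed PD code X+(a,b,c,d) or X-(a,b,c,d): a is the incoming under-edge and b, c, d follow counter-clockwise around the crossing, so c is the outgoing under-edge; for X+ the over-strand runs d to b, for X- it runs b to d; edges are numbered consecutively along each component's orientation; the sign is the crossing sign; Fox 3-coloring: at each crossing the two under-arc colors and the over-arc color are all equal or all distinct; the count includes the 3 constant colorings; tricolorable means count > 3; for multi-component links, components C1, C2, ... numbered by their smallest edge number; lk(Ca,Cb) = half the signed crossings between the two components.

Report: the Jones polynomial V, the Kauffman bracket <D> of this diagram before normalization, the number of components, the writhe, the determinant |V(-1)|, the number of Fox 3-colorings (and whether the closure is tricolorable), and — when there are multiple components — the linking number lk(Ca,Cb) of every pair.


V(q) = q^-6 - 2q^-5 + 2q^-4 - 3q^-3 + 4q^-2 - 3q^-1 + 3 - 2q + q^2
bracket: A^-14 - 2A^-10 + 3A^-6 - 3A^-2 + 4A^2 - 3A^6 + 2A^10 - 2A^14 + A^18, w = -2
1 component, writhe -2, over 10 crossings
det 21, colorings 9 of 3^10 — tricolorable
observation: the span of V is 8, forcing >= 8 crossings in any diagram


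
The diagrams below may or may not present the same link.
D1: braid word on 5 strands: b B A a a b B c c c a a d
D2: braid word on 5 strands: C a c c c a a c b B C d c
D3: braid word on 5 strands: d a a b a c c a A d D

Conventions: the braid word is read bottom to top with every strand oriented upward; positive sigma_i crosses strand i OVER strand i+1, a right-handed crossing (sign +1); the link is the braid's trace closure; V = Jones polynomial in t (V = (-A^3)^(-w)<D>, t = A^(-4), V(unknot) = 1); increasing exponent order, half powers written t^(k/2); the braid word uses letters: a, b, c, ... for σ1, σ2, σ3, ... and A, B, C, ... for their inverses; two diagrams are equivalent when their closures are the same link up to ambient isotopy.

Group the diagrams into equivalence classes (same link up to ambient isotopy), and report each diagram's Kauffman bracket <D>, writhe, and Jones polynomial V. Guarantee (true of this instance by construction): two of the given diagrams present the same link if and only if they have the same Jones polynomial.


equivalence classes: {D1, D2} | {D3}
D1 (bracket A^-13 - A^-9 - A^-5 - A^-1 + 2A^7 + A^11 + A^15; 13 crossings at w = +7): V = -t^(3/2) - t^(5/2) - 2t^(7/2) + t^(11/2) + t^(13/2) + t^(15/2) - t^(17/2)
D2 (bracket A^-13 - A^-9 - A^-5 - A^-1 + 2A^7 + A^11 + A^15; 13 crossings at w = +7): V = -t^(3/2) - t^(5/2) - 2t^(7/2) + t^(11/2) + t^(13/2) + t^(15/2) - t^(17/2)
V(D3) = -t^(3/2) - 2t^(7/2) + t^(9/2) - t^(11/2) + t^(13/2)  (w +7, c 11, <D> = -A^-5 + A^-1 - A^3 + 2A^7 + A^15)
observation: 2 classes among 3 diagrams; unequal V(t) rules out equality


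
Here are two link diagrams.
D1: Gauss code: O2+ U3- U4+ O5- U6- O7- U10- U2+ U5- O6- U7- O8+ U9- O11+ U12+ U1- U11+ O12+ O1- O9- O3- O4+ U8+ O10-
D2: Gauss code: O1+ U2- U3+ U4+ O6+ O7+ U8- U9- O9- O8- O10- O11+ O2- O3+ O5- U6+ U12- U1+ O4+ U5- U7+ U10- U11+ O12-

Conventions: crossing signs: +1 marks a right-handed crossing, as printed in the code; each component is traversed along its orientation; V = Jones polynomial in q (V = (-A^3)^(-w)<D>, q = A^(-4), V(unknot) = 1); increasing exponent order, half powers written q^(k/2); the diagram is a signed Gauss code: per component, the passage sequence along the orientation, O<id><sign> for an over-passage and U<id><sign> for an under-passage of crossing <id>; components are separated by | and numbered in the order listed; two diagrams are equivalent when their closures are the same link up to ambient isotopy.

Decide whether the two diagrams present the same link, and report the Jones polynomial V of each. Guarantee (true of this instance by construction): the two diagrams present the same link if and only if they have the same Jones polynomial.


equivalent: no
V(D1) = -q^-4 + q^-3 + q^-1  (w -2, c 12, <D> = A^-2 + A^6 - A^10)
V(D2) = 1  [12 crossings, <D> = 1, w = 0]
key observation: comparing 2 Jones polynomials yields 2 groups


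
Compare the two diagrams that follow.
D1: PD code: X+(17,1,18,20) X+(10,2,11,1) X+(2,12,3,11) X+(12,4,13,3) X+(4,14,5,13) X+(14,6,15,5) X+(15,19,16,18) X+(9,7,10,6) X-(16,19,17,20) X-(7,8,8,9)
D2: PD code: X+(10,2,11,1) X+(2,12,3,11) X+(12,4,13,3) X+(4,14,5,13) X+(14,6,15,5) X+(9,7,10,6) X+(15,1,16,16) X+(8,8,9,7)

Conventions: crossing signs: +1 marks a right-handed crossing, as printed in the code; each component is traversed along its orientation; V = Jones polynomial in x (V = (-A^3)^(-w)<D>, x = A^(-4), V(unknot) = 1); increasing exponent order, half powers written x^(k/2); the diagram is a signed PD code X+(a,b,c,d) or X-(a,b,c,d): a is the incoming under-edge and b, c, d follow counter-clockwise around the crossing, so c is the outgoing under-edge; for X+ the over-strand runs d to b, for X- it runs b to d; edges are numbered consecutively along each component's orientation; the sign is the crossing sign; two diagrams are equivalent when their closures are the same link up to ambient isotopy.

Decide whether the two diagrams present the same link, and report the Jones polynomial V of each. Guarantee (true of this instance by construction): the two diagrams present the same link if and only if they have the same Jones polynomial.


equivalent: yes
D1 (bracket -A^-10 + A^-6 - A^-2 + A^2 + A^10; 10 crossings at w = +6): V = x^2 + x^4 - x^5 + x^6 - x^7
D2 (bracket -A^-4 + 1 - A^4 + A^8 + A^16; 8 crossings at w = +8): V = x^2 + x^4 - x^5 + x^6 - x^7
key observation: Reidemeister moves carry D1 (10 crossings) to D2 (8)


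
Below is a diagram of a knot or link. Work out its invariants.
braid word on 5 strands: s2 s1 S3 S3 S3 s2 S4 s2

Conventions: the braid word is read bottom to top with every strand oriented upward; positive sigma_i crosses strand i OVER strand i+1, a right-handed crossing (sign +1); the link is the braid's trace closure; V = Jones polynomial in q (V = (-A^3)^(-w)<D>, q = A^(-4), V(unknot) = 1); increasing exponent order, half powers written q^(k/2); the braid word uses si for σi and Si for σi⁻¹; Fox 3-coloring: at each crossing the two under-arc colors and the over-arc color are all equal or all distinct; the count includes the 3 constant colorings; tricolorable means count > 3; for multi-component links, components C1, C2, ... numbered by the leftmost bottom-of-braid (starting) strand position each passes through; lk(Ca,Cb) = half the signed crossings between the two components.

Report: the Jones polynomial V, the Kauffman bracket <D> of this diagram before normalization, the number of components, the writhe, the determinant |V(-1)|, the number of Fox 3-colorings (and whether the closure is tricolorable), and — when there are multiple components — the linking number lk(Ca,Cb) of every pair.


V = -q^-3 + q^-2 - q^-1 + 3 - q + q^2 - q^3
<D> = -A^-12 + A^-8 - A^-4 + 3 - A^4 + A^8 - A^12 (w = 0)
1 component over 8 crossings, w = 0
27 Fox colorings among 3^8, |V(-1)| = 9: tricolorable
why: |V(-1)| = 9: so tricolorable, since 3 divides 9


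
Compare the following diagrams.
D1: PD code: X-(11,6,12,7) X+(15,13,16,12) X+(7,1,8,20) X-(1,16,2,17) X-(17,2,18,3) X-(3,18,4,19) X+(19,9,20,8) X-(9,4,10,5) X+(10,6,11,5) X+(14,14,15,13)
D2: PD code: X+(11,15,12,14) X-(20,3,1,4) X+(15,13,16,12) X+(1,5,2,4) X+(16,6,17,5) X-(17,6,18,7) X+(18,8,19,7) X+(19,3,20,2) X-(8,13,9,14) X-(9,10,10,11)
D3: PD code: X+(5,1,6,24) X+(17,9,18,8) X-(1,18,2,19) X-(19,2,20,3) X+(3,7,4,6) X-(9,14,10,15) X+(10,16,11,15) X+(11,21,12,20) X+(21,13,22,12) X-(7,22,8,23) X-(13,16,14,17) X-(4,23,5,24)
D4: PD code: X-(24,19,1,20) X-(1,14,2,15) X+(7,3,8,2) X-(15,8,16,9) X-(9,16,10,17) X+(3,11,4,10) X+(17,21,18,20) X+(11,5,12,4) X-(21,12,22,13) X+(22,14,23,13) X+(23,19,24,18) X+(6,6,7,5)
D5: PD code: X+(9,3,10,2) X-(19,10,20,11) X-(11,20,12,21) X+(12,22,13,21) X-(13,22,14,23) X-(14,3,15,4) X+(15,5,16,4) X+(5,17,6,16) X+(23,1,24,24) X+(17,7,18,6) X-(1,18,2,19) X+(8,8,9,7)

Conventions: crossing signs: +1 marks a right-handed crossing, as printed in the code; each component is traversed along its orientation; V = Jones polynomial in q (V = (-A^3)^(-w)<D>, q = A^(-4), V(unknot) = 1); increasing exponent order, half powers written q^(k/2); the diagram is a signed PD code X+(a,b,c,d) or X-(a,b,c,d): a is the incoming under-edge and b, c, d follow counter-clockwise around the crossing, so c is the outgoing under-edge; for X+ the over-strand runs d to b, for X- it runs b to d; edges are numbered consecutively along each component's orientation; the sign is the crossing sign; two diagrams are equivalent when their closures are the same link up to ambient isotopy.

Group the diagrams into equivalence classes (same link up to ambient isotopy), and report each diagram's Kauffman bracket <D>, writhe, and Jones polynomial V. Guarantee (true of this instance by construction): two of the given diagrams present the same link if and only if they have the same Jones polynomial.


equivalence classes: {D1} | {D2} | {D3, D4, D5}
D1 (bracket A^-4 - 1 + 2A^4 - 2A^8 + 2A^12 - 2A^16 + A^20; 10 crossings at w = 0): V = q^-5 - 2q^-4 + 2q^-3 - 2q^-2 + 2q^-1 - 1 + q
V(D2) = 1  (w +2, c 10, <D> = A^6)
V(D3) = -q^-3 + 2q^-2 - 2q^-1 + 3 - 2q + 2q^2 - q^3  [12 crossings, <D> = -A^-12 + 2A^-8 - 2A^-4 + 3 - 2A^4 + 2A^8 - A^12, w = 0]
D4 (bracket -A^-6 + 2A^-2 - 2A^2 + 3A^6 - 2A^10 + 2A^14 - A^18; 12 crossings at w = +2): V = -q^-3 + 2q^-2 - 2q^-1 + 3 - 2q + 2q^2 - q^3
D5 (bracket -A^-6 + 2A^-2 - 2A^2 + 3A^6 - 2A^10 + 2A^14 - A^18; 12 crossings at w = +2): V = -q^-3 + 2q^-2 - 2q^-1 + 3 - 2q + 2q^2 - q^3
key observation: V(q) takes 3 values over 5 diagrams, fixing the grouping


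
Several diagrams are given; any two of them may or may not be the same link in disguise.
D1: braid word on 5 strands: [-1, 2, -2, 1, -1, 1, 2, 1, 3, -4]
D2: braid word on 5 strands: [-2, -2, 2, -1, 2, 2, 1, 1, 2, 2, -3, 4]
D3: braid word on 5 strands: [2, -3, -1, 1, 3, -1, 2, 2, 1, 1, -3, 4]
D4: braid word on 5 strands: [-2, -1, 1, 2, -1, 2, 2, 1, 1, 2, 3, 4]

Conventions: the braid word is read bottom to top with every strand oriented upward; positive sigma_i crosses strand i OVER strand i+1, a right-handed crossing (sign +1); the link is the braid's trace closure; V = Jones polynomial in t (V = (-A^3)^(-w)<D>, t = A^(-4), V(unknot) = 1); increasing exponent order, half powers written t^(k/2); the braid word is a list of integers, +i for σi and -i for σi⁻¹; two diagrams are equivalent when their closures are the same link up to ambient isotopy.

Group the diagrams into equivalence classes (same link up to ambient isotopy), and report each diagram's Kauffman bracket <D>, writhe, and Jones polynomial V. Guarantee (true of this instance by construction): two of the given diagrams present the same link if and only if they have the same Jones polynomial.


classes: {D1} | {D2, D3, D4}
V(D1) = 1  [10 crossings, <D> = A^6, w = +2]
V(D2) = t - t^2 + 2t^3 - t^4 + t^5 - t^6  (w +4, c 12, <D> = -A^-12 + A^-8 - A^-4 + 2 - A^4 + A^8)
D3 (bracket -A^-12 + A^-8 - A^-4 + 2 - A^4 + A^8; 12 crossings at w = +4): V = t - t^2 + 2t^3 - t^4 + t^5 - t^6
V(D4) = t - t^2 + 2t^3 - t^4 + t^5 - t^6  [12 crossings, <D> = -A^-6 + A^-2 - A^2 + 2A^6 - A^10 + A^14, w = +6]
note: 2 classes among 4 diagrams; unequal V(t) rules out equality


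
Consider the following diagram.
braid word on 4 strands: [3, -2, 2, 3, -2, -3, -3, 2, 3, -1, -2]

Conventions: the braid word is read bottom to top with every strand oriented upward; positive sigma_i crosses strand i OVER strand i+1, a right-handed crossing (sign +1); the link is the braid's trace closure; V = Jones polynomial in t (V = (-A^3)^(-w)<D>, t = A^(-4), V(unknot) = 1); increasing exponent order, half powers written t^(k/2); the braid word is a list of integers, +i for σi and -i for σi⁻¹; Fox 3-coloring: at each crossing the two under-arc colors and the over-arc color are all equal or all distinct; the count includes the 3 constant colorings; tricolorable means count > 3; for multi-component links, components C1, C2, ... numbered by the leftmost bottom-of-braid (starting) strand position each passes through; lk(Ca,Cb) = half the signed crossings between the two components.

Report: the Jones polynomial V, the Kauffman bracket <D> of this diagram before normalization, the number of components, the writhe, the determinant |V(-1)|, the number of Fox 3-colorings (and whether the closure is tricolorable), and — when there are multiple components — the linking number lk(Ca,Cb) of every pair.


Jones polynomial: V(t) = -t^-3 + t^-2 - t^-1 + 3 - t + t^2 - t^3
<D> = A^-15 - A^-11 + A^-7 - 3A^-3 + A - A^5 + A^9; writhe -1
components 1, writhe -1 (11 crossings)
3-colorings: 27 of 3^11, det 9 — tricolorable
note: det 9 = |V(-1)|; divisible by 3, so tricolorable


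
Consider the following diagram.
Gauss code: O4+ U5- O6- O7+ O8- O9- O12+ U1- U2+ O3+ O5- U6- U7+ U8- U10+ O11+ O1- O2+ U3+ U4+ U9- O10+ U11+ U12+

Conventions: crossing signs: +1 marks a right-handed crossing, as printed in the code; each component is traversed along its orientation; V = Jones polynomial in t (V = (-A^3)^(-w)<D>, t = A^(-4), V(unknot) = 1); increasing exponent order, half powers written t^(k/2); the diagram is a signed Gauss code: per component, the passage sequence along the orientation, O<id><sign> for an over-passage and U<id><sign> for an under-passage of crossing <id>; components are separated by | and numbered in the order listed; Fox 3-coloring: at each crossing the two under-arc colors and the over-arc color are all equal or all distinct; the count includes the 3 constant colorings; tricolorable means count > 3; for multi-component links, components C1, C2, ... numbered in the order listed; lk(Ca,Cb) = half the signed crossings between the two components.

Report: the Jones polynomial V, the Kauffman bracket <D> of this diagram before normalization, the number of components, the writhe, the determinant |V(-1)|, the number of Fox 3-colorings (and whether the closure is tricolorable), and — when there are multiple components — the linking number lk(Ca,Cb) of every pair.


V = t + t^3 - t^4
<D> = -A^-10 + A^-6 + A^2 (w = +2)
1 component over 12 crossings, w = +2
9 Fox colorings among 3^12, |V(-1)| = 3: tricolorable
why: the span of V is 3, forcing >= 3 crossings in any diagram


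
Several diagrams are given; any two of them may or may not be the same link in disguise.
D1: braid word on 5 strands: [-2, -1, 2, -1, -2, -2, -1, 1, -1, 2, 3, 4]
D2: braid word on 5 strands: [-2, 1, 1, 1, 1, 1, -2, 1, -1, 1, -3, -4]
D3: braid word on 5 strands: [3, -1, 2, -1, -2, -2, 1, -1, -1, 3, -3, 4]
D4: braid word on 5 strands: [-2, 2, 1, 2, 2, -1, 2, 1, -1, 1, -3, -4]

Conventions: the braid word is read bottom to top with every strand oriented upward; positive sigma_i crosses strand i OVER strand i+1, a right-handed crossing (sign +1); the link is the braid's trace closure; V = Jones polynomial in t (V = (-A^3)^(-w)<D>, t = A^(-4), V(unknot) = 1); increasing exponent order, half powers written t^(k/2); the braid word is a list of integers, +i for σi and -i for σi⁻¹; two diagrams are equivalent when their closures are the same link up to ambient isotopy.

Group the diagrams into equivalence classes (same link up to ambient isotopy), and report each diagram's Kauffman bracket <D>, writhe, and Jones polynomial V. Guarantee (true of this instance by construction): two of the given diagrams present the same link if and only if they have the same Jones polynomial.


grouping into links: {D1, D3} | {D2} | {D4}
V(D1) = -t^-6 + t^-5 - t^-4 + 2t^-3 - t^-2 + t^-1  (w -2, c 12, <D> = A^-2 - A^2 + 2A^6 - A^10 + A^14 - A^18)
V(D2) = 1 - t + 2t^2 - 2t^3 + 3t^4 - 3t^5 + 2t^6 - 2t^7 + t^8  [12 crossings, <D> = A^-26 - 2A^-22 + 2A^-18 - 3A^-14 + 3A^-10 - 2A^-6 + 2A^-2 - A^2 + A^6, w = +2]
V(D3) = -t^-6 + t^-5 - t^-4 + 2t^-3 - t^-2 + t^-1  (w -2, c 12, <D> = A^-2 - A^2 + 2A^6 - A^10 + A^14 - A^18)
V(D4) = t - t^2 + 2t^3 - t^4 + t^5 - t^6  (w +2, c 12, <D> = -A^-18 + A^-14 - A^-10 + 2A^-6 - A^-2 + A^2)
why: comparing 4 Jones polynomials yields 3 groups


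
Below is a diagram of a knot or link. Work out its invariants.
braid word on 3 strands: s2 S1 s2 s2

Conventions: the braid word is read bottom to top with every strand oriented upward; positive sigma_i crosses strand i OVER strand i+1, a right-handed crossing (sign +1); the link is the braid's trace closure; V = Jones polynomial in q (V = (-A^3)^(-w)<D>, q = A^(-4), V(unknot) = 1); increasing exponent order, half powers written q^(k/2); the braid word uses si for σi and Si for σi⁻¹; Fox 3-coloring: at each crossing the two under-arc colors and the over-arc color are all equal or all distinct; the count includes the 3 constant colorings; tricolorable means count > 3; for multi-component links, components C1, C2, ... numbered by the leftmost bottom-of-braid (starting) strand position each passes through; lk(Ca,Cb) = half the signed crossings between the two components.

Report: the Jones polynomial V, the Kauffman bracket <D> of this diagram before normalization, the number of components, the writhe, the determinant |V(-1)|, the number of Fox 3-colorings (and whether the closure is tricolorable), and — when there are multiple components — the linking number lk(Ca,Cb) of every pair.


Jones polynomial: V(q) = q + q^3 - q^4
<D> = -A^-10 + A^-6 + A^2; writhe +2
components 1, writhe +2 (4 crossings)
3-colorings: 9 of 3^4, det 3 — tricolorable
note: w = +2 shifts under R1 moves; the (-A^3)^(-2) factor cancels that in V


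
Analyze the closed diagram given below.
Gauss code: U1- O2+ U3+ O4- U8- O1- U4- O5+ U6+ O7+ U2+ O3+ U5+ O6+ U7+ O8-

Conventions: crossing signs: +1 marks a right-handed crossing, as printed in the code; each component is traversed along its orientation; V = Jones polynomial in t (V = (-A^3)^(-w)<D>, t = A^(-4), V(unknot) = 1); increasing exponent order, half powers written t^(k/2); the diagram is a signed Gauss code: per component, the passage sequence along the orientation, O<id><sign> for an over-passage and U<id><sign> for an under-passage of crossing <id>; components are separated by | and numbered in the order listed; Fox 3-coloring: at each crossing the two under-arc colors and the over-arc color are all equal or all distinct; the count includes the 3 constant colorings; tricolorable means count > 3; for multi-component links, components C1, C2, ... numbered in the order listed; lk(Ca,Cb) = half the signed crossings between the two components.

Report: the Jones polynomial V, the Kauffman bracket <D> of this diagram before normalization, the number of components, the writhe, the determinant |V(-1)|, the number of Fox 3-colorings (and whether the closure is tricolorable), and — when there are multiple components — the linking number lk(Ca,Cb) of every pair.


V(t) = -t^-2 + 2t^-1 - 3 + 5t - 4t^2 + 5t^3 - 4t^4 + 2t^5 - t^6
bracket: -A^-18 + 2A^-14 - 4A^-10 + 5A^-6 - 4A^-2 + 5A^2 - 3A^6 + 2A^10 - A^14, w = +2
1 component, writhe +2, over 8 crossings
det 27, colorings 9 of 3^8 — tricolorable
observation: det 27 = |V(-1)|; divisible by 3, so tricolorable


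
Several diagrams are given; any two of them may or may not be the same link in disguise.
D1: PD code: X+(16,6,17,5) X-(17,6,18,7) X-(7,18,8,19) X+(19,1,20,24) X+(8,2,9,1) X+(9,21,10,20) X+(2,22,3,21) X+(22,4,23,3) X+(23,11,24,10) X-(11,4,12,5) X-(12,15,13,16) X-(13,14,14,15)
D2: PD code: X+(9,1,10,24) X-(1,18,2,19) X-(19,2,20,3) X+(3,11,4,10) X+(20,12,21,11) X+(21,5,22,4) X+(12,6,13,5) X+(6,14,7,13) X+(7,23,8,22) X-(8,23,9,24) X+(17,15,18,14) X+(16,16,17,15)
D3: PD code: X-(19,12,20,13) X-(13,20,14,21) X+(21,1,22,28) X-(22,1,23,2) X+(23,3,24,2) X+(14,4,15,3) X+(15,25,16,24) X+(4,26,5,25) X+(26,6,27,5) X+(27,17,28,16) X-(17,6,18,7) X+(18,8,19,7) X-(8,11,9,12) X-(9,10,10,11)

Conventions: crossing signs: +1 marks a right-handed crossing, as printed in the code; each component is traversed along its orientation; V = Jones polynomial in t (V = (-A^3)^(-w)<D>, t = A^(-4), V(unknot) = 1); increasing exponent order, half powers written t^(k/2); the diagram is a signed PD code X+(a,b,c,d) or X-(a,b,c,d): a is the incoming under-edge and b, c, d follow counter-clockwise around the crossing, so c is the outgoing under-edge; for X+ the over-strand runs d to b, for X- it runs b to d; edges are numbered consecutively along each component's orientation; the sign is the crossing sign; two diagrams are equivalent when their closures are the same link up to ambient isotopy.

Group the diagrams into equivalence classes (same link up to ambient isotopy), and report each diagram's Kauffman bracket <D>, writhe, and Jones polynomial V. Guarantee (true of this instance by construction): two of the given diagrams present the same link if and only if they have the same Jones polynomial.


classes: {D1, D2, D3}
V(D1) = t - t^2 + 2t^3 - t^4 + t^5 - t^6  [12 crossings, <D> = -A^-18 + A^-14 - A^-10 + 2A^-6 - A^-2 + A^2, w = +2]
D2 (bracket -A^-6 + A^-2 - A^2 + 2A^6 - A^10 + A^14; 12 crossings at w = +6): V = t - t^2 + 2t^3 - t^4 + t^5 - t^6
V(D3) = t - t^2 + 2t^3 - t^4 + t^5 - t^6  [14 crossings, <D> = -A^-18 + A^-14 - A^-10 + 2A^-6 - A^-2 + A^2, w = +2]
note: one V(t) for all 3 diagrams — one class (guaranteed)


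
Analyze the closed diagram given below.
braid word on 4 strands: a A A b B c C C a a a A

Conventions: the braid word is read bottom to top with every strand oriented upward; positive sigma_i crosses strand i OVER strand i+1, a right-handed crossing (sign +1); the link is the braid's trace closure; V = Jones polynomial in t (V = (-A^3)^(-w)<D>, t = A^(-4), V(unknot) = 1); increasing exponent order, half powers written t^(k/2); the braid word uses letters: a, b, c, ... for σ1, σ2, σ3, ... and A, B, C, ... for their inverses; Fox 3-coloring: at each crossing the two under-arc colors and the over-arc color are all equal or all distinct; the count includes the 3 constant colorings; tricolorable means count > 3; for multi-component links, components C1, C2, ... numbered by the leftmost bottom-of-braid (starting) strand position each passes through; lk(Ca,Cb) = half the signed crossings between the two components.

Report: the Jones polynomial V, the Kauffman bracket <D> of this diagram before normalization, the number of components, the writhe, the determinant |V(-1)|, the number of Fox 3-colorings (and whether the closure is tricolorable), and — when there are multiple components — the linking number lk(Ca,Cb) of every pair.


Jones polynomial: V(t) = -t^(-1/2) - t^(1/2)
<D> = -A^-2 - A^2; writhe 0
components 2, writhe 0 (12 crossings)
linking number lk(C1,C2) = 0
3-colorings: 9 of 3^12, det 0 — tricolorable
note: all 2 components of this link are unlinked algebraically


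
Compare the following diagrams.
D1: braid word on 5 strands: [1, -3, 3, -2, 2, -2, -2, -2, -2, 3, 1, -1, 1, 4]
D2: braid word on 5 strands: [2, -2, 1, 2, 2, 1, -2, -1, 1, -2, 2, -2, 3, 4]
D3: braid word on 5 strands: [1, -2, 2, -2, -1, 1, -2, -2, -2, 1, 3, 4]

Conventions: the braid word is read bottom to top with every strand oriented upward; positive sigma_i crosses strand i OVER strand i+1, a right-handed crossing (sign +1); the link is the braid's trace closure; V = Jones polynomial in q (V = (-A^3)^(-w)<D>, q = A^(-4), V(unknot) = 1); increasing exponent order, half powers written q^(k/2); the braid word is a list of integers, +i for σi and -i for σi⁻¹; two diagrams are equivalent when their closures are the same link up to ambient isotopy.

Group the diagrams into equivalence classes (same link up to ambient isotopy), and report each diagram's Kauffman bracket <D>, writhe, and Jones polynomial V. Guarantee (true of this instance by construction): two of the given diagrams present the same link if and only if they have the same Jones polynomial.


classes: {D1, D3} | {D2}
V(D1) = q^-5 - q^-4 + 2q^-3 - q^-2 + 2q^-1 + q  [14 crossings, <D> = A^-4 + 2A^4 - A^8 + 2A^12 - A^16 + A^20, w = 0]
D2 (bracket A^-4 + A^4 + 2A^12; 14 crossings at w = +4): V = 2 + q^2 + q^4
D3 (bracket A^-4 + 2A^4 - A^8 + 2A^12 - A^16 + A^20; 12 crossings at w = 0): V = q^-5 - q^-4 + 2q^-3 - q^-2 + 2q^-1 + q
note: 2 values of V(q) split the 3 diagrams


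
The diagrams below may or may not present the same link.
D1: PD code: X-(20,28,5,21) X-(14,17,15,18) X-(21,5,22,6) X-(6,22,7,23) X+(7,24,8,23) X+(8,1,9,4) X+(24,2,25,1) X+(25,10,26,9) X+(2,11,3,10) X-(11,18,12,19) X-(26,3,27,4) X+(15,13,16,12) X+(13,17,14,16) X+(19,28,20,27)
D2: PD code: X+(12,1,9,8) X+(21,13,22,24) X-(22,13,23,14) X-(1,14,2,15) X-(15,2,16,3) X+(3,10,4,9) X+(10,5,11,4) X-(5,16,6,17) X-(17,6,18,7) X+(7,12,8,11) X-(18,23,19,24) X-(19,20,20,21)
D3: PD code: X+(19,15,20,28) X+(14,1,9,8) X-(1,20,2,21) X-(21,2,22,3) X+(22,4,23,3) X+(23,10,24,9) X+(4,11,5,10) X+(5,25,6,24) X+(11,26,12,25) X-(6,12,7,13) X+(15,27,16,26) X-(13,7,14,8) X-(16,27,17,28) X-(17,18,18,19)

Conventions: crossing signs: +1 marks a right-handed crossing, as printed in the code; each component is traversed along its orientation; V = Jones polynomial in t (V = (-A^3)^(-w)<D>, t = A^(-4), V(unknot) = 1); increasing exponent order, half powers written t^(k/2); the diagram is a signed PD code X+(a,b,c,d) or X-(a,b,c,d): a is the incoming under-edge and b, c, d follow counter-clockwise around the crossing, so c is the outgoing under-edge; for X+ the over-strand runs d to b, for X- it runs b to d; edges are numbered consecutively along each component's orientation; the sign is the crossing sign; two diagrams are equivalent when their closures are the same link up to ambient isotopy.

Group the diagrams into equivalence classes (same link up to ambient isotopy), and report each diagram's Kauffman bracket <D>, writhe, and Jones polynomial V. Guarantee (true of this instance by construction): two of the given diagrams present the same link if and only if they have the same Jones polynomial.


equivalence classes: {D1, D3} | {D2}
D1 (bracket A^-6 + A^-2 + A^2 + A^6; 14 crossings at w = +2): V = 1 + t + t^2 + t^3
V(D2) = t^-4 - 2t^-3 + 5t^-2 - 5t^-1 + 6 - 5t + 5t^2 - 2t^3 + t^4  [12 crossings, <D> = A^-22 - 2A^-18 + 5A^-14 - 5A^-10 + 6A^-6 - 5A^-2 + 5A^2 - 2A^6 + A^10, w = -2]
D3 (bracket A^-6 + A^-2 + A^2 + A^6; 14 crossings at w = +2): V = 1 + t + t^2 + t^3
key observation: 2 classes among 3 diagrams; unequal V(t) rules out equality


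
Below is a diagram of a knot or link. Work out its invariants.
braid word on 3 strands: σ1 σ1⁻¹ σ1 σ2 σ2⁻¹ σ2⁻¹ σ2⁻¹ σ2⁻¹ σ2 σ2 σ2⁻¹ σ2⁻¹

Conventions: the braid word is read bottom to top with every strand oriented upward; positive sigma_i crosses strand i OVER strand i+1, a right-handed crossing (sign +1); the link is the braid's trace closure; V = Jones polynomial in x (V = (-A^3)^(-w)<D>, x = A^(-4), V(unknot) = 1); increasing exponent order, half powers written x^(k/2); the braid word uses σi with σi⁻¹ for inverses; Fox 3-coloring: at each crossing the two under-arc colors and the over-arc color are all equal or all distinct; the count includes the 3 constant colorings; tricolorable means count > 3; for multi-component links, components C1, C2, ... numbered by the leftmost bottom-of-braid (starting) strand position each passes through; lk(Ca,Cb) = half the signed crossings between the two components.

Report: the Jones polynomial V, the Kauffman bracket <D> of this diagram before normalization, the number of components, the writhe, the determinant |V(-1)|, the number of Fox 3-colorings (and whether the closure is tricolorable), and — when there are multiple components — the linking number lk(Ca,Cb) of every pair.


V = -x^-4 + x^-3 + x^-1
<D> = A^-2 + A^6 - A^10 (w = -2)
1 component over 12 crossings, w = -2
9 Fox colorings among 3^12, |V(-1)| = 3: tricolorable
why: V spans 3 powers of x: at least 3 crossings in any diagram


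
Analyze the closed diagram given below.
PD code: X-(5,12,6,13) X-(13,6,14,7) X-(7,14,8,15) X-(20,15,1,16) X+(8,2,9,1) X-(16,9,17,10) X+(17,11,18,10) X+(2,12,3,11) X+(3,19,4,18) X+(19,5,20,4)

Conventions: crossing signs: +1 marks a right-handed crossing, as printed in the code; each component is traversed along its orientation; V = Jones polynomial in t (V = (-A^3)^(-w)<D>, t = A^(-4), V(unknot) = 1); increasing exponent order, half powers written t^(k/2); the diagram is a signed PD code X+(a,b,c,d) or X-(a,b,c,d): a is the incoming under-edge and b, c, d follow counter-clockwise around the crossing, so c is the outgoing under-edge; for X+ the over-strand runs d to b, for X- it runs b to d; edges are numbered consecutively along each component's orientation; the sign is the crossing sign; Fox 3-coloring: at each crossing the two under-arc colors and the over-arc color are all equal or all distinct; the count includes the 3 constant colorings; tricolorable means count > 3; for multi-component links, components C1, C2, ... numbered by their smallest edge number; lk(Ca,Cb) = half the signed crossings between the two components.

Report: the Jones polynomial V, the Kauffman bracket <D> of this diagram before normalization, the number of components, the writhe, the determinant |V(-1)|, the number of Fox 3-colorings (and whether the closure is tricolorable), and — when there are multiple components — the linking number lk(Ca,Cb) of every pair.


Jones polynomial: V(t) = -t^-3 + 2t^-2 - 2t^-1 + 3 - 2t + 2t^2 - t^3
<D> = -A^-12 + 2A^-8 - 2A^-4 + 3 - 2A^4 + 2A^8 - A^12; writhe 0
components 1, writhe 0 (10 crossings)
3-colorings: 3 of 3^10, det 13 — not tricolorable
note: det 13 = |V(-1)|; not divisible by 3, so not tricolorable


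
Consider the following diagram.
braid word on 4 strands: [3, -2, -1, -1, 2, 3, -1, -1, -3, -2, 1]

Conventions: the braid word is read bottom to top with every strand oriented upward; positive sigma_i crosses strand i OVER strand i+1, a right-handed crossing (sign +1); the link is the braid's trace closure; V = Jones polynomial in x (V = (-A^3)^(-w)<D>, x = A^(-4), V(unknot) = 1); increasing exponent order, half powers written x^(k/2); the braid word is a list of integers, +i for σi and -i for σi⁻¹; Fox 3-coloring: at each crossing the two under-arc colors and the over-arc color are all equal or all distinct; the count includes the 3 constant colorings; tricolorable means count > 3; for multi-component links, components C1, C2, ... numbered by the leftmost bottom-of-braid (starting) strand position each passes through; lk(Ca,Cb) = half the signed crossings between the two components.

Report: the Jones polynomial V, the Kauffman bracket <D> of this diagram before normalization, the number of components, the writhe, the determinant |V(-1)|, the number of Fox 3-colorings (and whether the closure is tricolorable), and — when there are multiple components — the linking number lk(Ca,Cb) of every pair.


Jones polynomial: V(x) = x^-7 - 2x^-6 + 2x^-5 - 3x^-4 + 3x^-3 - 2x^-2 + 2x^-1
<D> = -2A^-5 + 2A^-1 - 3A^3 + 3A^7 - 2A^11 + 2A^15 - A^19; writhe -3
components 1, writhe -3 (11 crossings)
3-colorings: 9 of 3^11, det 15 — tricolorable
note: V spans 6 powers of x: at least 6 crossings in any diagram


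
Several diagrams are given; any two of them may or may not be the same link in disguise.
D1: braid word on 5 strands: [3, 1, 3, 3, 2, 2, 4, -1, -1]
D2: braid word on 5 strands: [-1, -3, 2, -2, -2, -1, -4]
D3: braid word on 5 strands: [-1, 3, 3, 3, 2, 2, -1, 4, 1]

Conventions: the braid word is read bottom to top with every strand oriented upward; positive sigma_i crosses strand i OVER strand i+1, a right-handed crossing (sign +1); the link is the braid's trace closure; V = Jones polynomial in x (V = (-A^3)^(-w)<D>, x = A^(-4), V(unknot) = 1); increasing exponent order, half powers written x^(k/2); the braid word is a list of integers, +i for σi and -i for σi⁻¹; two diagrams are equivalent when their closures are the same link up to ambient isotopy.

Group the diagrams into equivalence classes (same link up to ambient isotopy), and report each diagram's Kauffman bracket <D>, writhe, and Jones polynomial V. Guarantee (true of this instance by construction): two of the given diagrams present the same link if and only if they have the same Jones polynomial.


grouping into links: {D1, D3} | {D2}
V(D1) = -x^(3/2) - 2x^(7/2) + x^(9/2) - x^(11/2) + x^(13/2)  (w +5, c 9, <D> = -A^-11 + A^-7 - A^-3 + 2A + A^9)
V(D2) = -x^(-5/2) - x^(-1/2)  (w -5, c 7, <D> = A^-13 + A^-5)
V(D3) = -x^(3/2) - 2x^(7/2) + x^(9/2) - x^(11/2) + x^(13/2)  (w +5, c 9, <D> = -A^-11 + A^-7 - A^-3 + 2A + A^9)
key observation: V(x) takes 2 values over 3 diagrams, fixing the grouping


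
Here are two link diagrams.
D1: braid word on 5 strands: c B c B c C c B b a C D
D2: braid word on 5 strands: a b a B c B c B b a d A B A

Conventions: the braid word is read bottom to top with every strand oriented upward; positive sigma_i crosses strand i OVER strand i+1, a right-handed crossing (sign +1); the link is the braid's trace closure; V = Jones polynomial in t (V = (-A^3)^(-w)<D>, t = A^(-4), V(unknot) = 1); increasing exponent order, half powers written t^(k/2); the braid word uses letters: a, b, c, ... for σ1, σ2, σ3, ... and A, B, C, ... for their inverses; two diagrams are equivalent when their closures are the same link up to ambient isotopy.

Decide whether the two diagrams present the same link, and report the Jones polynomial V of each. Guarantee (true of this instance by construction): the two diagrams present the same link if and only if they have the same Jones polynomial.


equivalent: yes
V(D1) = t^-2 - t^-1 + 1 - t + t^2  (w 0, c 12, <D> = A^-8 - A^-4 + 1 - A^4 + A^8)
V(D2) = t^-2 - t^-1 + 1 - t + t^2  (w +2, c 14, <D> = A^-2 - A^2 + A^6 - A^10 + A^14)
why: from 12 to 14 crossings by R-moves: one link, two diagrams


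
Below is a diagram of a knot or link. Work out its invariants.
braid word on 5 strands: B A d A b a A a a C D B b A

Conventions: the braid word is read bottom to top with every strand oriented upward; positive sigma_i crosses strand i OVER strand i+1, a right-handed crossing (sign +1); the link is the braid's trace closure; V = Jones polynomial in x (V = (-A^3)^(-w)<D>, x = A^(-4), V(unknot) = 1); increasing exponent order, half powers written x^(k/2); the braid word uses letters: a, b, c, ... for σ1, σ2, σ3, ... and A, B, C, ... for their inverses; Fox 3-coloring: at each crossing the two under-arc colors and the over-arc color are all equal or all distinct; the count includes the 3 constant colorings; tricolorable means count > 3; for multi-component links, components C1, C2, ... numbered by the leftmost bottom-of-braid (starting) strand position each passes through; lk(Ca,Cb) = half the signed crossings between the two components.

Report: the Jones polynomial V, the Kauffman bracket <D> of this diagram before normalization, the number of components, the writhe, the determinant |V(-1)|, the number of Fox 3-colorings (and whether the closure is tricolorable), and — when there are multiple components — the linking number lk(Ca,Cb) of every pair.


V = x^-3 + x^-2 + x^-1 + 1
<D> = A^-6 + A^-2 + A^2 + A^6 (w = -2)
3 components over 14 crossings, w = -2
lk(C1,C2): -1
lk(C1,C3) = 0
linking number lk(C2,C3) = 0
9 Fox colorings among 3^15, |V(-1)| = 0: tricolorable
why: the span of V is 3, within the link bound 14 + 3 - 1


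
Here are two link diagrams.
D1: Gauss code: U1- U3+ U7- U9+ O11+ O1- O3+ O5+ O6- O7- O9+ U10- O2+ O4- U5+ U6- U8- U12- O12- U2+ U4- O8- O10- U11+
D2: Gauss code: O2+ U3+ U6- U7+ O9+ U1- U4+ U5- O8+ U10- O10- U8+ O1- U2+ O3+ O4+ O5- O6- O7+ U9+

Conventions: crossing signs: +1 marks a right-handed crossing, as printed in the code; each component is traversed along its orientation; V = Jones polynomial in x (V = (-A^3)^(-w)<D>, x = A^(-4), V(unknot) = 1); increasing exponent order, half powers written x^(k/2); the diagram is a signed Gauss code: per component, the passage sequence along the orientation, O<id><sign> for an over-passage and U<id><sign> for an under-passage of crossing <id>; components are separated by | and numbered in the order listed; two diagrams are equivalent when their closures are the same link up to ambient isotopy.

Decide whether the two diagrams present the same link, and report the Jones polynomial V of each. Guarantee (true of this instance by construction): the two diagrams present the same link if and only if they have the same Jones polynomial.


equivalent: no
V(D1) = 1  (w -2, c 12, <D> = A^-6)
V(D2) = x + x^3 - x^4  [10 crossings, <D> = -A^-10 + A^-6 + A^2, w = +2]
key observation: comparing 2 Jones polynomials yields 2 groups


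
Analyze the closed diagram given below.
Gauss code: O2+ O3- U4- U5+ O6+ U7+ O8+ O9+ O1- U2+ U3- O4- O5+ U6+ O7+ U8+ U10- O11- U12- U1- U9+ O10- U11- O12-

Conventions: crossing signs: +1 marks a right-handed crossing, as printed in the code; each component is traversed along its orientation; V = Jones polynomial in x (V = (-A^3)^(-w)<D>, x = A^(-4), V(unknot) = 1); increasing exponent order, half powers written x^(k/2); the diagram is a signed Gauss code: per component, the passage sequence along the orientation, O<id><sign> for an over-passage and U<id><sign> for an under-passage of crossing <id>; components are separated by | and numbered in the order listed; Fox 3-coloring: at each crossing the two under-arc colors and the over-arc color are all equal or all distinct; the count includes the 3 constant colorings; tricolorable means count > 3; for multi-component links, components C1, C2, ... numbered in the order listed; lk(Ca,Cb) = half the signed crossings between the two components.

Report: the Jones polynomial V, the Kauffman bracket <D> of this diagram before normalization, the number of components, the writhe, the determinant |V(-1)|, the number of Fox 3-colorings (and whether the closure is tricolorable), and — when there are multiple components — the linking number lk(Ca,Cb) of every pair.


V(x) = -x^-3 + x^-2 - x^-1 + 3 - x + x^2 - x^3
bracket: -A^-12 + A^-8 - A^-4 + 3 - A^4 + A^8 - A^12, w = 0
1 component, writhe 0, over 12 crossings
det 9, colorings 27 of 3^12 — tricolorable
observation: V is palindromic (span 6, det 9): x -> 1/x fixes it; necessary, not sufficient, for amphichirality


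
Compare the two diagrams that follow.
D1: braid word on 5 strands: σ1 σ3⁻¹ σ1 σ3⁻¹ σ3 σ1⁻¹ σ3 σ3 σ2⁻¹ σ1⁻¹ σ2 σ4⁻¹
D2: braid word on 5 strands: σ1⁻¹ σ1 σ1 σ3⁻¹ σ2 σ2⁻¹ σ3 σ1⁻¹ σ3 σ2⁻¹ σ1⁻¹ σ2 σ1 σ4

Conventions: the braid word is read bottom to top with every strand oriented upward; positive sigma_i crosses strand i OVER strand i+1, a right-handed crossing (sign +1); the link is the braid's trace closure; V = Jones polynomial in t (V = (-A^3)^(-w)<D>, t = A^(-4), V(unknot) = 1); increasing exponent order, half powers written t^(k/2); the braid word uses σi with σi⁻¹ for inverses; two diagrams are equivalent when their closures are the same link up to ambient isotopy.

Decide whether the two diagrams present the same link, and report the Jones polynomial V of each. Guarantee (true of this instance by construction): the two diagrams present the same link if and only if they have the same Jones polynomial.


same link: yes
V(D1) = 1  [12 crossings, <D> = 1, w = 0]
V(D2) = 1  [14 crossings, <D> = A^6, w = +2]
insight: D2 (14 crossings) and D1 (12) are Markov-related braid presentations
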